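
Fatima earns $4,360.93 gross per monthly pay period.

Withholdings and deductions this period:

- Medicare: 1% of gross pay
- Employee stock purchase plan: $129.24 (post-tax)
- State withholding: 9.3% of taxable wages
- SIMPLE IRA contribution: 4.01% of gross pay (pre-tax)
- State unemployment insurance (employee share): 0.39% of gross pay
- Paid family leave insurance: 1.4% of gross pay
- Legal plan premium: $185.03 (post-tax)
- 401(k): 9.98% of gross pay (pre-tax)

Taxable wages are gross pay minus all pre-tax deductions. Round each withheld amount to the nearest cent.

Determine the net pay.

401(k): $4,360.93 × 0.0998 = $435.22
SIMPLE IRA contribution: $4,360.93 × 0.0401 = $174.87
Pre-tax total = $435.22 + $174.87 = $610.09
Taxable wages = $4,360.93 − $610.09 = $3,750.84
State withholding: $3,750.84 × 0.093 = $348.83
Paid family leave insurance: $4,360.93 × 0.014 = $61.05
State unemployment insurance (employee share): $4,360.93 × 0.0039 = $17.01
Medicare: $4,360.93 × 0.01 = $43.61
Legal plan premium: $185.03
Employee stock purchase plan: $129.24
Total deductions = $435.22 + $174.87 + $348.83 + $61.05 + $17.01 + $43.61 + $185.03 + $129.24 = $1,394.86
Net pay = $4,360.93 − $1,394.86 = $2,966.07

$2,966.07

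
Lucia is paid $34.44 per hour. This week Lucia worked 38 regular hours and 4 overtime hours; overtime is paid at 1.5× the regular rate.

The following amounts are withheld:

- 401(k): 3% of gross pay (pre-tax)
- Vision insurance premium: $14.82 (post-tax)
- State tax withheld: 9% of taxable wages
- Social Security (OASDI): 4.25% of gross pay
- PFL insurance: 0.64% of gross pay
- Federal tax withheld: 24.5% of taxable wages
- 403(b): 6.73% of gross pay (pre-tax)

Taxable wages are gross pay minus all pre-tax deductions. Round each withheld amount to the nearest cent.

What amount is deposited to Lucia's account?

Regular pay: 38 × $34.44 = $1,308.72
Overtime pay: 4 × $34.44 × 1.5 = $206.64
Gross pay = $1,308.72 + $206.64 = $1,515.36
401(k): $1,515.36 × 0.03 = $45.46
403(b): $1,515.36 × 0.0673 = $101.98
Pre-tax total = $45.46 + $101.98 = $147.44
Taxable wages = $1,515.36 − $147.44 = $1,367.92
Federal tax withheld: $1,367.92 × 0.245 = $335.14
State tax withheld: $1,367.92 × 0.09 = $123.11
Social Security (OASDI): $1,515.36 × 0.0425 = $64.40
PFL insurance: $1,515.36 × 0.0064 = $9.70
Vision insurance premium: $14.82
Total deductions = $45.46 + $101.98 + $335.14 + $123.11 + $64.40 + $9.70 + $14.82 = $694.61
Net pay = $1,515.36 − $694.61 = $820.75

$820.75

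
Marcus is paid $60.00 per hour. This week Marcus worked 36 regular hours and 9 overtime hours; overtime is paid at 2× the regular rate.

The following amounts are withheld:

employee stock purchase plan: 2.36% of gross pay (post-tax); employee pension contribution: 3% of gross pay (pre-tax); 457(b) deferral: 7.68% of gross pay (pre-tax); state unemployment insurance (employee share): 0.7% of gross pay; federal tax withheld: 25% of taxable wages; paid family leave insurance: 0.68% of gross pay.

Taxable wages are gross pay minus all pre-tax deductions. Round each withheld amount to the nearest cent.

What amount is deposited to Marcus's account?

Regular pay: 36 × $60.00 = $2,160.00
Overtime pay: 9 × $60.00 × 2 = $1,080.00
Gross pay = $2,160.00 + $1,080.00 = $3,240.00
457(b) deferral: $3,240.00 × 0.0768 = $248.83
Employee pension contribution: $3,240.00 × 0.03 = $97.20
Pre-tax total = $248.83 + $97.20 = $346.03
Taxable wages = $3,240.00 − $346.03 = $2,893.97
Federal tax withheld: $2,893.97 × 0.25 = $723.49
State unemployment insurance (employee share): $3,240.00 × 0.007 = $22.68
Paid family leave insurance: $3,240.00 × 0.0068 = $22.03
Employee stock purchase plan: $3,240.00 × 0.0236 = $76.46
Total deductions = $248.83 + $97.20 + $723.49 + $22.68 + $22.03 + $76.46 = $1,190.69
Net pay = $3,240.00 − $1,190.69 = $2,049.31

$2,049.31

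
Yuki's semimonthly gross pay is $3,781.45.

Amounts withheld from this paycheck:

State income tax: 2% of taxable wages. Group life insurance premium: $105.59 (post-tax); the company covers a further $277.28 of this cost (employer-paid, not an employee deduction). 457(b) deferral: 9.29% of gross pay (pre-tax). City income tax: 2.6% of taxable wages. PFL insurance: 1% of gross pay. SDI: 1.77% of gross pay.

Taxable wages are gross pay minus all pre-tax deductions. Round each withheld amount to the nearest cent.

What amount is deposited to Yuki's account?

457(b) deferral: $3,781.45 × 0.0929 = $351.30
Taxable wages = $3,781.45 − $351.30 = $3,430.15
State income tax: $3,430.15 × 0.02 = $68.60
City income tax: $3,430.15 × 0.026 = $89.18
PFL insurance: $3,781.45 × 0.01 = $37.81
SDI: $3,781.45 × 0.0177 = $66.93
Group life insurance premium: $105.59
(Employer's $277.28 toward group life insurance premium is not withheld from the employee.)
Total deductions = $351.30 + $68.60 + $89.18 + $37.81 + $66.93 + $105.59 = $719.41
Net pay = $3,781.45 − $719.41 = $3,062.04

$3,062.04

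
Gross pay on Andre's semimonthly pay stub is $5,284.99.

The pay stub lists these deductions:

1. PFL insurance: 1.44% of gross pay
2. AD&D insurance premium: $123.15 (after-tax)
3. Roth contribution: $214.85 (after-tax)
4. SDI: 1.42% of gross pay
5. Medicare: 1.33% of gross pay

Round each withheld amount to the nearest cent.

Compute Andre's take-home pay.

SDI: $5,284.99 × 0.0142 = $75.05
Medicare: $5,284.99 × 0.0133 = $70.29
PFL insurance: $5,284.99 × 0.0144 = $76.10
AD&D insurance premium: $123.15
Roth contribution: $214.85
Total deductions = $75.05 + $70.29 + $76.10 + $123.15 + $214.85 = $559.44
Net pay = $5,284.99 − $559.44 = $4,725.55

$4,725.55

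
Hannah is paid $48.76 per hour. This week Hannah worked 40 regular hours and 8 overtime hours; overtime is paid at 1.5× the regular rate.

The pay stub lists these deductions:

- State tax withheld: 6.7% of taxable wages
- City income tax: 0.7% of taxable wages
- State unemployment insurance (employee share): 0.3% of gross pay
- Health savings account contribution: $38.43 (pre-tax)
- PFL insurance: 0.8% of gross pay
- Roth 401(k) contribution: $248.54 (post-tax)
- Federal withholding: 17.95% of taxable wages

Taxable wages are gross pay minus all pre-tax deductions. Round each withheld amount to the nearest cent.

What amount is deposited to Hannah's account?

$1,587.64

Regular pay: 40 × $48.76 = $1,950.40
Overtime pay: 8 × $48.76 × 1.5 = $585.12
Gross pay = $1,950.40 + $585.12 = $2,535.52
Health savings account contribution: $38.43
Taxable wages = $2,535.52 − $38.43 = $2,497.09
Federal withholding: $2,497.09 × 0.1795 = $448.23
State tax withheld: $2,497.09 × 0.067 = $167.31
City income tax: $2,497.09 × 0.007 = $17.48
State unemployment insurance (employee share): $2,535.52 × 0.003 = $7.61
PFL insurance: $2,535.52 × 0.008 = $20.28
Roth 401(k) contribution: $248.54
Total deductions = $38.43 + $448.23 + $167.31 + $17.48 + $7.61 + $20.28 + $248.54 = $947.88
Net pay = $2,535.52 − $947.88 = $1,587.64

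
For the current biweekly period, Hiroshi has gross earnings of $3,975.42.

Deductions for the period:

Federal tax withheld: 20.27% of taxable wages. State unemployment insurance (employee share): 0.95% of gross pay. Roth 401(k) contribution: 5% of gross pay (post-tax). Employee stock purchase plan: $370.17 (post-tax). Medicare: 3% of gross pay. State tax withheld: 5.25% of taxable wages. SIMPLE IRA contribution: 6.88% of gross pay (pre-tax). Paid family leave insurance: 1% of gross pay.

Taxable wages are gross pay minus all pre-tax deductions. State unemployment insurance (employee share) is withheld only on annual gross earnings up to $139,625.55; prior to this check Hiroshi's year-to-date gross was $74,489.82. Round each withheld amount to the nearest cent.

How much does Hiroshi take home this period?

$1,991.46

SIMPLE IRA contribution: $3,975.42 × 0.0688 = $273.51
Taxable wages = $3,975.42 − $273.51 = $3,701.91
Federal tax withheld: $3,701.91 × 0.2027 = $750.38
State tax withheld: $3,701.91 × 0.0525 = $194.35
Paid family leave insurance: $3,975.42 × 0.01 = $39.75
Medicare: $3,975.42 × 0.03 = $119.26
State unemployment insurance (employee share): cap not yet reached, full $3,975.42 is subject → $3,975.42 × 0.0095 = $37.77
Employee stock purchase plan: $370.17
Roth 401(k) contribution: $3,975.42 × 0.05 = $198.77
Total deductions = $273.51 + $750.38 + $194.35 + $39.75 + $119.26 + $37.77 + $370.17 + $198.77 = $1,983.96
Net pay = $3,975.42 − $1,983.96 = $1,991.46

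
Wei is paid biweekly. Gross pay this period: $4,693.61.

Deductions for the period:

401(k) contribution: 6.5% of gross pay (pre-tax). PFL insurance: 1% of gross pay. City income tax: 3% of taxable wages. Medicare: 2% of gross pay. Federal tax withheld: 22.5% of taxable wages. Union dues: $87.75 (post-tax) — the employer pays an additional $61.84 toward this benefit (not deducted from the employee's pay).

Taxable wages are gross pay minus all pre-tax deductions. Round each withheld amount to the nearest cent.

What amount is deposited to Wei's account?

$3,040.89

401(k) contribution: $4,693.61 × 0.065 = $305.08
Taxable wages = $4,693.61 − $305.08 = $4,388.53
Federal tax withheld: $4,388.53 × 0.225 = $987.42
City income tax: $4,388.53 × 0.03 = $131.66
PFL insurance: $4,693.61 × 0.01 = $46.94
Medicare: $4,693.61 × 0.02 = $93.87
Union dues: $87.75
(Employer's $61.84 toward union dues is not withheld from the employee.)
Total deductions = $305.08 + $987.42 + $131.66 + $46.94 + $93.87 + $87.75 = $1,652.72
Net pay = $4,693.61 − $1,652.72 = $3,040.89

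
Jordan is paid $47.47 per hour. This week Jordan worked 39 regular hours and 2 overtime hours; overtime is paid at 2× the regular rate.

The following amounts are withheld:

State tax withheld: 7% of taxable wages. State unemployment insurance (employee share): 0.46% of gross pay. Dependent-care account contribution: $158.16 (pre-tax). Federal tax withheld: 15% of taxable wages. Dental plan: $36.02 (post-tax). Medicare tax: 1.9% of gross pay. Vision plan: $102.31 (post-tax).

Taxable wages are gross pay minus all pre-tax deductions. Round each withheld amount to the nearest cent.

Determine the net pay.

$1,282.28

Regular pay: 39 × $47.47 = $1,851.33
Overtime pay: 2 × $47.47 × 2 = $189.88
Gross pay = $1,851.33 + $189.88 = $2,041.21
Dependent-care account contribution: $158.16
Taxable wages = $2,041.21 − $158.16 = $1,883.05
State tax withheld: $1,883.05 × 0.07 = $131.81
Federal tax withheld: $1,883.05 × 0.15 = $282.46
State unemployment insurance (employee share): $2,041.21 × 0.0046 = $9.39
Medicare tax: $2,041.21 × 0.019 = $38.78
Dental plan: $36.02
Vision plan: $102.31
Total deductions = $158.16 + $131.81 + $282.46 + $9.39 + $38.78 + $36.02 + $102.31 = $758.93
Net pay = $2,041.21 − $758.93 = $1,282.28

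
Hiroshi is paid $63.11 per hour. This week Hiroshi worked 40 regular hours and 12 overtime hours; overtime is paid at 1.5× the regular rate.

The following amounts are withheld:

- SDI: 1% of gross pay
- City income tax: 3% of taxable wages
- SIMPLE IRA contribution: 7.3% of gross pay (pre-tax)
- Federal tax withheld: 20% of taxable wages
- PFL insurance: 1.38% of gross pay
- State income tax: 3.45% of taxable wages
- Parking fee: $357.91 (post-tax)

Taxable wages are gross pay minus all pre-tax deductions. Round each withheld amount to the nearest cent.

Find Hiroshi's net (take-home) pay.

Regular pay: 40 × $63.11 = $2,524.40
Overtime pay: 12 × $63.11 × 1.5 = $1,135.98
Gross pay = $2,524.40 + $1,135.98 = $3,660.38
SIMPLE IRA contribution: $3,660.38 × 0.073 = $267.21
Taxable wages = $3,660.38 − $267.21 = $3,393.17
State income tax: $3,393.17 × 0.0345 = $117.06
City income tax: $3,393.17 × 0.03 = $101.80
Federal tax withheld: $3,393.17 × 0.2 = $678.63
PFL insurance: $3,660.38 × 0.0138 = $50.51
SDI: $3,660.38 × 0.01 = $36.60
Parking fee: $357.91
Total deductions = $267.21 + $117.06 + $101.80 + $678.63 + $50.51 + $36.60 + $357.91 = $1,609.72
Net pay = $3,660.38 − $1,609.72 = $2,050.66

$2,050.66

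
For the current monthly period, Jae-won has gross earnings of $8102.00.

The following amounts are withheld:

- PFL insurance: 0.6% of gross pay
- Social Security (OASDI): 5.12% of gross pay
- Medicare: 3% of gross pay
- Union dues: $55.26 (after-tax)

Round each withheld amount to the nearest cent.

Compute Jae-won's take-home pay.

Social Security (OASDI): $8102.00 × 0.0512 = $414.82
Medicare: $8102.00 × 0.03 = $243.06
PFL insurance: $8102.00 × 0.006 = $48.61
Union dues: $55.26
Total deductions = $414.82 + $243.06 + $48.61 + $55.26 = $761.75
Net pay = $8102.00 − $761.75 = $7340.25

$7340.25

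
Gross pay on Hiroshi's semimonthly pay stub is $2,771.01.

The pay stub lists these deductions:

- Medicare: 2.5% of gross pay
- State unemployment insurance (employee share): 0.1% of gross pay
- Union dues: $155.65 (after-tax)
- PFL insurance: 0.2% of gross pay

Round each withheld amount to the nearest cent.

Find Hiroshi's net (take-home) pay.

$2,537.77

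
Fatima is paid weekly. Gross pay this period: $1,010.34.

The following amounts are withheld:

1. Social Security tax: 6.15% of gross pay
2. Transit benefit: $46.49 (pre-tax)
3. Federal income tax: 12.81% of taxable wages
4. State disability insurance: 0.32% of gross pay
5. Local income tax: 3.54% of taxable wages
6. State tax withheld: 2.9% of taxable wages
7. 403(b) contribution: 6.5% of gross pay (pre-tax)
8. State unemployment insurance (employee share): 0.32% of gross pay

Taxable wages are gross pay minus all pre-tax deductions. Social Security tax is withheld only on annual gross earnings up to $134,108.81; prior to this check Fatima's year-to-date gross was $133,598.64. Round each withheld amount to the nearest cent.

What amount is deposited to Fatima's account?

$687.43

403(b) contribution: $1,010.34 × 0.065 = $65.67
Transit benefit: $46.49
Pre-tax total = $65.67 + $46.49 = $112.16
Taxable wages = $1,010.34 − $112.16 = $898.18
State tax withheld: $898.18 × 0.029 = $26.05
Local income tax: $898.18 × 0.0354 = $31.80
Federal income tax: $898.18 × 0.1281 = $115.06
State unemployment insurance (employee share): $1,010.34 × 0.0032 = $3.23
State disability insurance: $1,010.34 × 0.0032 = $3.23
Social Security tax: only $134,108.81 − $133,598.64 = $510.17 of this check is subject → $510.17 × 0.0615 = $31.38
Total deductions = $65.67 + $46.49 + $26.05 + $31.80 + $115.06 + $3.23 + $3.23 + $31.38 = $322.91
Net pay = $1,010.34 − $322.91 = $687.43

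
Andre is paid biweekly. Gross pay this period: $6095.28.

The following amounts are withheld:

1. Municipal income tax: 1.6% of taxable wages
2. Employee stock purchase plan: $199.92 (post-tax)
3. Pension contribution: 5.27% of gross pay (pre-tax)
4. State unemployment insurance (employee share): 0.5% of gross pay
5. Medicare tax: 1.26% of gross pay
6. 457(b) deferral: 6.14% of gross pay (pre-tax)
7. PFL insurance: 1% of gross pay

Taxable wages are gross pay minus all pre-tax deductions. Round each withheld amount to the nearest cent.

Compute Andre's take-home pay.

$4945.26

Pension contribution: $6095.28 × 0.0527 = $321.22
457(b) deferral: $6095.28 × 0.0614 = $374.25
Pre-tax total = $321.22 + $374.25 = $695.47
Taxable wages = $6095.28 − $695.47 = $5399.81
Municipal income tax: $5399.81 × 0.016 = $86.40
Medicare tax: $6095.28 × 0.0126 = $76.80
PFL insurance: $6095.28 × 0.01 = $60.95
State unemployment insurance (employee share): $6095.28 × 0.005 = $30.48
Employee stock purchase plan: $199.92
Total deductions = $321.22 + $374.25 + $86.40 + $76.80 + $60.95 + $30.48 + $199.92 = $1150.02
Net pay = $6095.28 − $1150.02 = $4945.26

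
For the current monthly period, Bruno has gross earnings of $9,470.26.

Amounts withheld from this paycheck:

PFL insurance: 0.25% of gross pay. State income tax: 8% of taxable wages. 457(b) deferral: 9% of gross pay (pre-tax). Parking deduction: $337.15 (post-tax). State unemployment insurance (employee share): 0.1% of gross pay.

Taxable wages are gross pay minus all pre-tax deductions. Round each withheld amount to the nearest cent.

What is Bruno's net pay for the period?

$7,558.20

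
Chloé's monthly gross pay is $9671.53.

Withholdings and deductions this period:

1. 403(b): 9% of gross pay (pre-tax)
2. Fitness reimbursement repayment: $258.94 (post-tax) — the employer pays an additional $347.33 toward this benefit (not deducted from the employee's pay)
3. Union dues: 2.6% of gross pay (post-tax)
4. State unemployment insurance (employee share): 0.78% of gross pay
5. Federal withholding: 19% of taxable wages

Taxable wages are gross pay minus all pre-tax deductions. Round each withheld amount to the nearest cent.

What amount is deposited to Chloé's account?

$6543.04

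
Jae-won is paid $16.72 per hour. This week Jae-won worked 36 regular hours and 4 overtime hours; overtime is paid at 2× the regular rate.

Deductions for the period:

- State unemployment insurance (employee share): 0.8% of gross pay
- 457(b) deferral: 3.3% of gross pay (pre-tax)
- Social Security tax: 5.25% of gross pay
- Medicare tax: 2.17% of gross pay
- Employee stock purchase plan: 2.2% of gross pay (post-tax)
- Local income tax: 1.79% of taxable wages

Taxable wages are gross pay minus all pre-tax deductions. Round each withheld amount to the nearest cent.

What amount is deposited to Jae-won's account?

$622.02

Regular pay: 36 × $16.72 = $601.92
Overtime pay: 4 × $16.72 × 2 = $133.76
Gross pay = $601.92 + $133.76 = $735.68
457(b) deferral: $735.68 × 0.033 = $24.28
Taxable wages = $735.68 − $24.28 = $711.40
Local income tax: $711.40 × 0.0179 = $12.73
Social Security tax: $735.68 × 0.0525 = $38.62
Medicare tax: $735.68 × 0.0217 = $15.96
State unemployment insurance (employee share): $735.68 × 0.008 = $5.89
Employee stock purchase plan: $735.68 × 0.022 = $16.18
Total deductions = $24.28 + $12.73 + $38.62 + $15.96 + $5.89 + $16.18 = $113.66
Net pay = $735.68 − $113.66 = $622.02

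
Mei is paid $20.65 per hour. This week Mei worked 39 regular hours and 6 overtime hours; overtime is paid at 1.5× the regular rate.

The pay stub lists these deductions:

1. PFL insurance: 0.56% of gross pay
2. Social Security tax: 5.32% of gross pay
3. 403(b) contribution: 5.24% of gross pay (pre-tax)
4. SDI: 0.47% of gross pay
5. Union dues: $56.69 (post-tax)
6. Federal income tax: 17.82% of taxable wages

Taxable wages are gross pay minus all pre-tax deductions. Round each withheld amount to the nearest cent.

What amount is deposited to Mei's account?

$652.25

Regular pay: 39 × $20.65 = $805.35
Overtime pay: 6 × $20.65 × 1.5 = $185.85
Gross pay = $805.35 + $185.85 = $991.20
403(b) contribution: $991.20 × 0.0524 = $51.94
Taxable wages = $991.20 − $51.94 = $939.26
Federal income tax: $939.26 × 0.1782 = $167.38
PFL insurance: $991.20 × 0.0056 = $5.55
SDI: $991.20 × 0.0047 = $4.66
Social Security tax: $991.20 × 0.0532 = $52.73
Union dues: $56.69
Total deductions = $51.94 + $167.38 + $5.55 + $4.66 + $52.73 + $56.69 = $338.95
Net pay = $991.20 − $338.95 = $652.25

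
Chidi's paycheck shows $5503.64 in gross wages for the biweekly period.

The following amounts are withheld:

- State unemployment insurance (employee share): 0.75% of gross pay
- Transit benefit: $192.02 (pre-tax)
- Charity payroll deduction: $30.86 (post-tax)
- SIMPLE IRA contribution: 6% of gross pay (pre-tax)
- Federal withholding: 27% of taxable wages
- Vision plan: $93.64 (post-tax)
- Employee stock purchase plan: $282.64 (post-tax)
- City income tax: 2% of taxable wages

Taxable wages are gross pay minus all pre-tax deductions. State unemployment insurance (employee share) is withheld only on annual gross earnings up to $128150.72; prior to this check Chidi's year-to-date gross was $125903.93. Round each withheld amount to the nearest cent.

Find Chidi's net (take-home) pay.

SIMPLE IRA contribution: $5503.64 × 0.06 = $330.22
Transit benefit: $192.02
Pre-tax total = $330.22 + $192.02 = $522.24
Taxable wages = $5503.64 − $522.24 = $4981.40
City income tax: $4981.40 × 0.02 = $99.63
Federal withholding: $4981.40 × 0.27 = $1344.98
State unemployment insurance (employee share): only $128150.72 − $125903.93 = $2246.79 of this check is subject → $2246.79 × 0.0075 = $16.85
Charity payroll deduction: $30.86
Employee stock purchase plan: $282.64
Vision plan: $93.64
Total deductions = $330.22 + $192.02 + $99.63 + $1344.98 + $16.85 + $30.86 + $282.64 + $93.64 = $2390.84
Net pay = $5503.64 − $2390.84 = $3112.80

$3112.80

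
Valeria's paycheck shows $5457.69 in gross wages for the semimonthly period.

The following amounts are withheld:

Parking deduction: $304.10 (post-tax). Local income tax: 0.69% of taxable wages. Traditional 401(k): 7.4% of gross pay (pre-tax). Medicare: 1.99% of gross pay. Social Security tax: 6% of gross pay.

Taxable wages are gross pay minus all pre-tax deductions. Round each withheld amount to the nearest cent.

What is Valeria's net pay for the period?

Traditional 401(k): $5457.69 × 0.074 = $403.87
Taxable wages = $5457.69 − $403.87 = $5053.82
Local income tax: $5053.82 × 0.0069 = $34.87
Social Security tax: $5457.69 × 0.06 = $327.46
Medicare: $5457.69 × 0.0199 = $108.61
Parking deduction: $304.10
Total deductions = $403.87 + $34.87 + $327.46 + $108.61 + $304.10 = $1178.91
Net pay = $5457.69 − $1178.91 = $4278.78

$4278.78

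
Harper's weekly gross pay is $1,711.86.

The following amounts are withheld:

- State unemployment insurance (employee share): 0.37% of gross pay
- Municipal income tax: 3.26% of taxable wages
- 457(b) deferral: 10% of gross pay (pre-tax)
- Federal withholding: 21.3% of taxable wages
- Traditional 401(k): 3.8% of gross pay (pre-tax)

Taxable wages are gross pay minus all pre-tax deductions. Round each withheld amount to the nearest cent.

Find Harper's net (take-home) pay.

457(b) deferral: $1,711.86 × 0.1 = $171.19
Traditional 401(k): $1,711.86 × 0.038 = $65.05
Pre-tax total = $171.19 + $65.05 = $236.24
Taxable wages = $1,711.86 − $236.24 = $1,475.62
Municipal income tax: $1,475.62 × 0.0326 = $48.11
Federal withholding: $1,475.62 × 0.213 = $314.31
State unemployment insurance (employee share): $1,711.86 × 0.0037 = $6.33
Total deductions = $171.19 + $65.05 + $48.11 + $314.31 + $6.33 = $604.99
Net pay = $1,711.86 − $604.99 = $1,106.87

$1,106.87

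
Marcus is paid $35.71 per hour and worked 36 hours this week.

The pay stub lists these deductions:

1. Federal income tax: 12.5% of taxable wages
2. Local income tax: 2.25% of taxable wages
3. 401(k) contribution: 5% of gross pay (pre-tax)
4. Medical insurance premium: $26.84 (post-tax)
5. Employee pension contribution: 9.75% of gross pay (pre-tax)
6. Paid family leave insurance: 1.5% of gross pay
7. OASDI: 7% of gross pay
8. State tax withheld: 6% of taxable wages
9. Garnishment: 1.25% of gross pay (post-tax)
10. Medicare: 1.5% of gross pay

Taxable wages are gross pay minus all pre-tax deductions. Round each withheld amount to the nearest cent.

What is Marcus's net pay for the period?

Gross pay: 36 × $35.71 = $1,285.56
Employee pension contribution: $1,285.56 × 0.0975 = $125.34
401(k) contribution: $1,285.56 × 0.05 = $64.28
Pre-tax total = $125.34 + $64.28 = $189.62
Taxable wages = $1,285.56 − $189.62 = $1,095.94
Local income tax: $1,095.94 × 0.0225 = $24.66
State tax withheld: $1,095.94 × 0.06 = $65.76
Federal income tax: $1,095.94 × 0.125 = $136.99
OASDI: $1,285.56 × 0.07 = $89.99
Paid family leave insurance: $1,285.56 × 0.015 = $19.28
Medicare: $1,285.56 × 0.015 = $19.28
Garnishment: $1,285.56 × 0.0125 = $16.07
Medical insurance premium: $26.84
Total deductions = $125.34 + $64.28 + $24.66 + $65.76 + $136.99 + $89.99 + $19.28 + $19.28 + $16.07 + $26.84 = $588.49
Net pay = $1,285.56 − $588.49 = $697.07

$697.07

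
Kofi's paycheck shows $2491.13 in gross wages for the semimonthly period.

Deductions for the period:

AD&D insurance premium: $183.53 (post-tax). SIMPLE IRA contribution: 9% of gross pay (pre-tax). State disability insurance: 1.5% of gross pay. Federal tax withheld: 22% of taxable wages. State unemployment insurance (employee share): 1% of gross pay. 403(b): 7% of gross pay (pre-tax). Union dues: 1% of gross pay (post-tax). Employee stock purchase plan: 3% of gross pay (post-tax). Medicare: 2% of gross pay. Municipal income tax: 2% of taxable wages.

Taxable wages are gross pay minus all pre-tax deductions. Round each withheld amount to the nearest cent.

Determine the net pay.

SIMPLE IRA contribution: $2491.13 × 0.09 = $224.20
403(b): $2491.13 × 0.07 = $174.38
Pre-tax total = $224.20 + $174.38 = $398.58
Taxable wages = $2491.13 − $398.58 = $2092.55
Municipal income tax: $2092.55 × 0.02 = $41.85
Federal tax withheld: $2092.55 × 0.22 = $460.36
State unemployment insurance (employee share): $2491.13 × 0.01 = $24.91
State disability insurance: $2491.13 × 0.015 = $37.37
Medicare: $2491.13 × 0.02 = $49.82
AD&D insurance premium: $183.53
Union dues: $2491.13 × 0.01 = $24.91
Employee stock purchase plan: $2491.13 × 0.03 = $74.73
Total deductions = $224.20 + $174.38 + $41.85 + $460.36 + $24.91 + $37.37 + $49.82 + $183.53 + $24.91 + $74.73 = $1296.06
Net pay = $2491.13 − $1296.06 = $1195.07

$1195.07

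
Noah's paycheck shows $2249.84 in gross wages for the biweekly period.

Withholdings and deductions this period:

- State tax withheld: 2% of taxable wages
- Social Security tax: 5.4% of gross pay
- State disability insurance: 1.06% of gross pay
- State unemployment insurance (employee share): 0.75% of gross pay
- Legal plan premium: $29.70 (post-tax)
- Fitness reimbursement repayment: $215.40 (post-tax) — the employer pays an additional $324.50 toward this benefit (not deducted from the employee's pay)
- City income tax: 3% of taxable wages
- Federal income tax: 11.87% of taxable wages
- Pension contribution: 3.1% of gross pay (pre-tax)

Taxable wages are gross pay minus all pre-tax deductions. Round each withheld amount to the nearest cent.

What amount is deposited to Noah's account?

$1405.00

Pension contribution: $2249.84 × 0.031 = $69.75
Taxable wages = $2249.84 − $69.75 = $2180.09
State tax withheld: $2180.09 × 0.02 = $43.60
Federal income tax: $2180.09 × 0.1187 = $258.78
City income tax: $2180.09 × 0.03 = $65.40
State disability insurance: $2249.84 × 0.0106 = $23.85
State unemployment insurance (employee share): $2249.84 × 0.0075 = $16.87
Social Security tax: $2249.84 × 0.054 = $121.49
Fitness reimbursement repayment: $215.40
Legal plan premium: $29.70
(Employer's $324.50 toward fitness reimbursement repayment is not withheld from the employee.)
Total deductions = $69.75 + $43.60 + $258.78 + $65.40 + $23.85 + $16.87 + $121.49 + $215.40 + $29.70 = $844.84
Net pay = $2249.84 − $844.84 = $1405.00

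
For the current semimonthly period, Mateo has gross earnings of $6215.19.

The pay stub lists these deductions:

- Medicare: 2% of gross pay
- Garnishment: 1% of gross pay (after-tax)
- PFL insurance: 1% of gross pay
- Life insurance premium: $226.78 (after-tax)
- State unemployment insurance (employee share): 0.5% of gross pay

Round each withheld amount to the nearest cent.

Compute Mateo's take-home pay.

$5708.73

State unemployment insurance (employee share): $6215.19 × 0.005 = $31.08
PFL insurance: $6215.19 × 0.01 = $62.15
Medicare: $6215.19 × 0.02 = $124.30
Garnishment: $6215.19 × 0.01 = $62.15
Life insurance premium: $226.78
Total deductions = $31.08 + $62.15 + $124.30 + $62.15 + $226.78 = $506.46
Net pay = $6215.19 − $506.46 = $5708.73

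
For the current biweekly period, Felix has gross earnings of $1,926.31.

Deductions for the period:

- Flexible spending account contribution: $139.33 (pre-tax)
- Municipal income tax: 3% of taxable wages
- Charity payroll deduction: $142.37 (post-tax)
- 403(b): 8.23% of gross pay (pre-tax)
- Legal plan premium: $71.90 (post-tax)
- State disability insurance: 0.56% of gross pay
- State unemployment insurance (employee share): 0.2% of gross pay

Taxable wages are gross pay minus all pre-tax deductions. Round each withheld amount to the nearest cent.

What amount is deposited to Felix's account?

403(b): $1,926.31 × 0.0823 = $158.54
Flexible spending account contribution: $139.33
Pre-tax total = $158.54 + $139.33 = $297.87
Taxable wages = $1,926.31 − $297.87 = $1,628.44
Municipal income tax: $1,628.44 × 0.03 = $48.85
State unemployment insurance (employee share): $1,926.31 × 0.002 = $3.85
State disability insurance: $1,926.31 × 0.0056 = $10.79
Charity payroll deduction: $142.37
Legal plan premium: $71.90
Total deductions = $158.54 + $139.33 + $48.85 + $3.85 + $10.79 + $142.37 + $71.90 = $575.63
Net pay = $1,926.31 − $575.63 = $1,350.68

$1,350.68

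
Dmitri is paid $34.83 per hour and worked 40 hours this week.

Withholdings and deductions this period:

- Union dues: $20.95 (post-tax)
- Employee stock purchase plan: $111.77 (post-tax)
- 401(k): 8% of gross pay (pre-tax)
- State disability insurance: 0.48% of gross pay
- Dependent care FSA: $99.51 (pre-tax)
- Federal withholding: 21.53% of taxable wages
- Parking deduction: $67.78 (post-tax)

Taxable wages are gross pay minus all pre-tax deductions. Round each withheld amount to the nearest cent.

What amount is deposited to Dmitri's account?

Gross pay: 40 × $34.83 = $1,393.20
401(k): $1,393.20 × 0.08 = $111.46
Dependent care FSA: $99.51
Pre-tax total = $111.46 + $99.51 = $210.97
Taxable wages = $1,393.20 − $210.97 = $1,182.23
Federal withholding: $1,182.23 × 0.2153 = $254.53
State disability insurance: $1,393.20 × 0.0048 = $6.69
Employee stock purchase plan: $111.77
Parking deduction: $67.78
Union dues: $20.95
Total deductions = $111.46 + $99.51 + $254.53 + $6.69 + $111.77 + $67.78 + $20.95 = $672.69
Net pay = $1,393.20 − $672.69 = $720.51

$720.51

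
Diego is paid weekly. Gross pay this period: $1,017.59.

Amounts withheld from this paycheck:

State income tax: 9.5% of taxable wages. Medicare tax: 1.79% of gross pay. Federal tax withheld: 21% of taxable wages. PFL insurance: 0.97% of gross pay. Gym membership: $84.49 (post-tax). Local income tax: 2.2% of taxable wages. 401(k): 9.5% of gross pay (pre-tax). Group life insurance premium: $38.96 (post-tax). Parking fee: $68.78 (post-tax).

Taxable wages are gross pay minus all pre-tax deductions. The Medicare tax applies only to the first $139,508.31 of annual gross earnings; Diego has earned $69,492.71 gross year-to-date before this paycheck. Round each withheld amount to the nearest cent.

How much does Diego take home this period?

$399.47

401(k): $1,017.59 × 0.095 = $96.67
Taxable wages = $1,017.59 − $96.67 = $920.92
Federal tax withheld: $920.92 × 0.21 = $193.39
State income tax: $920.92 × 0.095 = $87.49
Local income tax: $920.92 × 0.022 = $20.26
PFL insurance: $1,017.59 × 0.0097 = $9.87
Medicare tax: cap not yet reached, full $1,017.59 is subject → $1,017.59 × 0.0179 = $18.21
Parking fee: $68.78
Gym membership: $84.49
Group life insurance premium: $38.96
Total deductions = $96.67 + $193.39 + $87.49 + $20.26 + $9.87 + $18.21 + $68.78 + $84.49 + $38.96 = $618.12
Net pay = $1,017.59 − $618.12 = $399.47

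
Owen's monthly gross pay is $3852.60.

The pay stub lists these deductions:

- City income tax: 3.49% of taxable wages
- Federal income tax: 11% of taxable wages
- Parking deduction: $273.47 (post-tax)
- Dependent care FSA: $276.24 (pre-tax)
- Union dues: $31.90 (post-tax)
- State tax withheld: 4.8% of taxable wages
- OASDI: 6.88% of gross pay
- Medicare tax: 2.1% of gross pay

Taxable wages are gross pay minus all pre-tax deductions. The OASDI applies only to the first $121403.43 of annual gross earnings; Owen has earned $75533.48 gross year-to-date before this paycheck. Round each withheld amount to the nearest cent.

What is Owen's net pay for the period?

$2235.15

Dependent care FSA: $276.24
Taxable wages = $3852.60 − $276.24 = $3576.36
Federal income tax: $3576.36 × 0.11 = $393.40
State tax withheld: $3576.36 × 0.048 = $171.67
City income tax: $3576.36 × 0.0349 = $124.81
Medicare tax: $3852.60 × 0.021 = $80.90
OASDI: cap not yet reached, full $3852.60 is subject → $3852.60 × 0.0688 = $265.06
Parking deduction: $273.47
Union dues: $31.90
Total deductions = $276.24 + $393.40 + $171.67 + $124.81 + $80.90 + $265.06 + $273.47 + $31.90 = $1617.45
Net pay = $3852.60 − $1617.45 = $2235.15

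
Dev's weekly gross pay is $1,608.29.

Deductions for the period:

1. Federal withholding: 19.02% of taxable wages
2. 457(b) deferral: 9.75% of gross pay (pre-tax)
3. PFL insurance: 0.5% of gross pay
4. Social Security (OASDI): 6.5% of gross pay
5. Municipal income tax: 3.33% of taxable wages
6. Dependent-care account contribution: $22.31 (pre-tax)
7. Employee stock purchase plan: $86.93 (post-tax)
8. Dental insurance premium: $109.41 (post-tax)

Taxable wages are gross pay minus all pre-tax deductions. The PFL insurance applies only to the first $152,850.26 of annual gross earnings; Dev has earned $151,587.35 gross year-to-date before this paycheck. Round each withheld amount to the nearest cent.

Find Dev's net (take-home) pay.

$802.56

Dependent-care account contribution: $22.31
457(b) deferral: $1,608.29 × 0.0975 = $156.81
Pre-tax total = $22.31 + $156.81 = $179.12
Taxable wages = $1,608.29 − $179.12 = $1,429.17
Municipal income tax: $1,429.17 × 0.0333 = $47.59
Federal withholding: $1,429.17 × 0.1902 = $271.83
Social Security (OASDI): $1,608.29 × 0.065 = $104.54
PFL insurance: only $152,850.26 − $151,587.35 = $1,262.91 of this check is subject → $1,262.91 × 0.005 = $6.31
Dental insurance premium: $109.41
Employee stock purchase plan: $86.93
Total deductions = $22.31 + $156.81 + $47.59 + $271.83 + $104.54 + $6.31 + $109.41 + $86.93 = $805.73
Net pay = $1,608.29 − $805.73 = $802.56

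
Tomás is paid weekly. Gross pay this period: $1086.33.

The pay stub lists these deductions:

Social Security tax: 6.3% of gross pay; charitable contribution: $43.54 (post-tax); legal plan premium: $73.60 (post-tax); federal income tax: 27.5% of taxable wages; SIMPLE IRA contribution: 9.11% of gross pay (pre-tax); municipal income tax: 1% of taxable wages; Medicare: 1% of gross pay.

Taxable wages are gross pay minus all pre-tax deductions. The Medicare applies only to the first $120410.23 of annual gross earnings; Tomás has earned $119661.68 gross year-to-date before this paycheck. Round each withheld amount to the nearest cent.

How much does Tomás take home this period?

SIMPLE IRA contribution: $1086.33 × 0.0911 = $98.96
Taxable wages = $1086.33 − $98.96 = $987.37
Municipal income tax: $987.37 × 0.01 = $9.87
Federal income tax: $987.37 × 0.275 = $271.53
Medicare: only $120410.23 − $119661.68 = $748.55 of this check is subject → $748.55 × 0.01 = $7.49
Social Security tax: $1086.33 × 0.063 = $68.44
Legal plan premium: $73.60
Charitable contribution: $43.54
Total deductions = $98.96 + $9.87 + $271.53 + $7.49 + $68.44 + $73.60 + $43.54 = $573.43
Net pay = $1086.33 − $573.43 = $512.90

$512.90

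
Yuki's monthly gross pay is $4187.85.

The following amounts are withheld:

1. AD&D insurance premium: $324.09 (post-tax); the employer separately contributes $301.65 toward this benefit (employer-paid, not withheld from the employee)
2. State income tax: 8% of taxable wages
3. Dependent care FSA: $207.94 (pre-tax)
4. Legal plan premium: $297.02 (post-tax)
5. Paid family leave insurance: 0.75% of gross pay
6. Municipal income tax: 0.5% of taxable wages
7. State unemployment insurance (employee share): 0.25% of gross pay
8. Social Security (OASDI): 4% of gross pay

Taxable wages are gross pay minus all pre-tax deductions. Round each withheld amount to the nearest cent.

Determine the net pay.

Dependent care FSA: $207.94
Taxable wages = $4187.85 − $207.94 = $3979.91
Municipal income tax: $3979.91 × 0.005 = $19.90
State income tax: $3979.91 × 0.08 = $318.39
Social Security (OASDI): $4187.85 × 0.04 = $167.51
Paid family leave insurance: $4187.85 × 0.0075 = $31.41
State unemployment insurance (employee share): $4187.85 × 0.0025 = $10.47
Legal plan premium: $297.02
AD&D insurance premium: $324.09
(Employer's $301.65 toward AD&D insurance premium is not withheld from the employee.)
Total deductions = $207.94 + $19.90 + $318.39 + $167.51 + $31.41 + $10.47 + $297.02 + $324.09 = $1376.73
Net pay = $4187.85 − $1376.73 = $2811.12

$2811.12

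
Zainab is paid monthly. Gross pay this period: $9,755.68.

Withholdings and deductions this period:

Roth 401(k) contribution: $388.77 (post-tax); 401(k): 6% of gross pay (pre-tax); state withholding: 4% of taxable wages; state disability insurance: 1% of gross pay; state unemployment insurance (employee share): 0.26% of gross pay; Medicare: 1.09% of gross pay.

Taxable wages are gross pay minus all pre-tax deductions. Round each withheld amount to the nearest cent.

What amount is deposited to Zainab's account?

401(k): $9,755.68 × 0.06 = $585.34
Taxable wages = $9,755.68 − $585.34 = $9,170.34
State withholding: $9,170.34 × 0.04 = $366.81
State disability insurance: $9,755.68 × 0.01 = $97.56
Medicare: $9,755.68 × 0.0109 = $106.34
State unemployment insurance (employee share): $9,755.68 × 0.0026 = $25.36
Roth 401(k) contribution: $388.77
Total deductions = $585.34 + $366.81 + $97.56 + $106.34 + $25.36 + $388.77 = $1,570.18
Net pay = $9,755.68 − $1,570.18 = $8,185.50

$8,185.50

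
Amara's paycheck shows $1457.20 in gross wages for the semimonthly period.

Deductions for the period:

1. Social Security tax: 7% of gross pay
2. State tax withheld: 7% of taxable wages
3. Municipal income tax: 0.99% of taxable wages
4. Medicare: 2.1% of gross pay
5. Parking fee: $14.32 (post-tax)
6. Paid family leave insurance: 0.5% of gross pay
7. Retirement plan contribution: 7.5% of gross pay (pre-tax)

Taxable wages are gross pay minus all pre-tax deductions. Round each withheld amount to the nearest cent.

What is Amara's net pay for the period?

$1086.01

Retirement plan contribution: $1457.20 × 0.075 = $109.29
Taxable wages = $1457.20 − $109.29 = $1347.91
State tax withheld: $1347.91 × 0.07 = $94.35
Municipal income tax: $1347.91 × 0.0099 = $13.34
Social Security tax: $1457.20 × 0.07 = $102.00
Medicare: $1457.20 × 0.021 = $30.60
Paid family leave insurance: $1457.20 × 0.005 = $7.29
Parking fee: $14.32
Total deductions = $109.29 + $94.35 + $13.34 + $102.00 + $30.60 + $7.29 + $14.32 = $371.19
Net pay = $1457.20 − $371.19 = $1086.01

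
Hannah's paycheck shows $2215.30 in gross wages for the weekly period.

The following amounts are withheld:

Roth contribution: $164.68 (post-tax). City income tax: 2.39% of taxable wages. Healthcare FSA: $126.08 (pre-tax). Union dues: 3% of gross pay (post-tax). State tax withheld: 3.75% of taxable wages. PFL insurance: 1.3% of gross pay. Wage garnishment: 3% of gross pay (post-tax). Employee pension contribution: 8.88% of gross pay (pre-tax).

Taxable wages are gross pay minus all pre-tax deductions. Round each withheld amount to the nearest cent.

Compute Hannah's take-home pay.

Employee pension contribution: $2215.30 × 0.0888 = $196.72
Healthcare FSA: $126.08
Pre-tax total = $196.72 + $126.08 = $322.80
Taxable wages = $2215.30 − $322.80 = $1892.50
State tax withheld: $1892.50 × 0.0375 = $70.97
City income tax: $1892.50 × 0.0239 = $45.23
PFL insurance: $2215.30 × 0.013 = $28.80
Wage garnishment: $2215.30 × 0.03 = $66.46
Roth contribution: $164.68
Union dues: $2215.30 × 0.03 = $66.46
Total deductions = $196.72 + $126.08 + $70.97 + $45.23 + $28.80 + $66.46 + $164.68 + $66.46 = $765.40
Net pay = $2215.30 − $765.40 = $1449.90

$1449.90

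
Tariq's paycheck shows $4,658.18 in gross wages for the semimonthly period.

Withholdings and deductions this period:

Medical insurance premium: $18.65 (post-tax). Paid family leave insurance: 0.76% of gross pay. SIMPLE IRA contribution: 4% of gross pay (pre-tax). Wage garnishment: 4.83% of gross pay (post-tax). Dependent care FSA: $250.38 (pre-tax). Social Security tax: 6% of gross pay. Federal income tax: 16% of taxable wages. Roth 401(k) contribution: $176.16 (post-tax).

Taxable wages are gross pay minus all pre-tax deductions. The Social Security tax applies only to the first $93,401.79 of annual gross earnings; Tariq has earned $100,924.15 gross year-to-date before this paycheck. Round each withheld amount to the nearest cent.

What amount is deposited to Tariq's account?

$3,090.83

SIMPLE IRA contribution: $4,658.18 × 0.04 = $186.33
Dependent care FSA: $250.38
Pre-tax total = $186.33 + $250.38 = $436.71
Taxable wages = $4,658.18 − $436.71 = $4,221.47
Federal income tax: $4,221.47 × 0.16 = $675.44
Paid family leave insurance: $4,658.18 × 0.0076 = $35.40
Social Security tax: annual cap $93,401.79 already reached (YTD $100,924.15), so $0.00
Medical insurance premium: $18.65
Roth 401(k) contribution: $176.16
Wage garnishment: $4,658.18 × 0.0483 = $224.99
Total deductions = $186.33 + $250.38 + $675.44 + $35.40 + $0.00 + $18.65 + $176.16 + $224.99 = $1,567.35
Net pay = $4,658.18 − $1,567.35 = $3,090.83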